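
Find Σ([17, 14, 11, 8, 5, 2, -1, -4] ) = 17 + 14 + 11 + 8 + 5 + 2 + (-1) + (-4)
= 52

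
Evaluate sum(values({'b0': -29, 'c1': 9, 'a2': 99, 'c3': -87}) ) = -8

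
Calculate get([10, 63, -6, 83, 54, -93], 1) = 63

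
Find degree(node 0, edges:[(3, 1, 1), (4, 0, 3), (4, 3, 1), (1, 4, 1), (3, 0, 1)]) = incident: (4,0), (3,0)
= 2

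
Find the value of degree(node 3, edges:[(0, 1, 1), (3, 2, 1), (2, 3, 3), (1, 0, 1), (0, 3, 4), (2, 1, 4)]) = incident: (3,2), (2,3), (0,3)
= 3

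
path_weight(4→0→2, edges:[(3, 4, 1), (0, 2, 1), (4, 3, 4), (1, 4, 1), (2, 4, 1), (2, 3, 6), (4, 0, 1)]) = w(4→0)=1 + w(0→2)=1
= 2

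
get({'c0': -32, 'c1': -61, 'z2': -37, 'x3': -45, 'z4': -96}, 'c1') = -61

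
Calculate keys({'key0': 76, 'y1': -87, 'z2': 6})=['key0', 'y1', 'z2']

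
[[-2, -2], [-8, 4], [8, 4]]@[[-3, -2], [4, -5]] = [[-2, 14], [40, -4], [-8, -36]]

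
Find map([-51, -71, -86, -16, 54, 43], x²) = (-51)²=2601, (-71)²=5041, (-86)²=7396, (-16)²=256, (54)²=2916, (43)²=1849
= [2601, 5041, 7396, 256, 2916, 1849]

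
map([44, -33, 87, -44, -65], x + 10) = [54, -23, 97, -34, -55]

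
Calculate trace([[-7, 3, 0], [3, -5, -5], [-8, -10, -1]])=-13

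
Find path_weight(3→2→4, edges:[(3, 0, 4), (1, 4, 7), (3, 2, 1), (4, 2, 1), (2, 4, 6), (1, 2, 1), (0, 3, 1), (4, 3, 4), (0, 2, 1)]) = w(3→2)=1 + w(2→4)=6
= 7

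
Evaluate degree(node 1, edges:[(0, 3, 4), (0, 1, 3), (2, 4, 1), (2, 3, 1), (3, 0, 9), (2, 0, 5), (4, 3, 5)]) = incident: (0,1)
= 1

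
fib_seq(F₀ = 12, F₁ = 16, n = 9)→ F_2 = F_1 + F_0 = 28
F_3 = F_2 + F_1 = 44
F_4 = F_3 + F_2 = 72
...
= [12, 16, 28, 44, 72, 116, 188, 304, 492]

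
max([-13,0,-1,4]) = 4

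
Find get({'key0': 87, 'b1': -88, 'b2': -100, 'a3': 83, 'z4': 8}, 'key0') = 87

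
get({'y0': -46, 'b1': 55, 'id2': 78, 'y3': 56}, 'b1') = 55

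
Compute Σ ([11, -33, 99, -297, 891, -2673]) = -2002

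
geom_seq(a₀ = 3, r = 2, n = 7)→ a_0 = 3*2^0 = 3
a_1 = 3*2^1 = 6
a_2 = 3*2^2 = 12
...
= [3, 6, 12, 24, 48, 96, 192]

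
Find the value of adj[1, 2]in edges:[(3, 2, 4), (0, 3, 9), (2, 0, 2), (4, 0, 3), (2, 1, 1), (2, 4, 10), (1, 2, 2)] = 2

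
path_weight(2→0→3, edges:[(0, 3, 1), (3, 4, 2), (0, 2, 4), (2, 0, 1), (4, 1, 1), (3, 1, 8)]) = w(2→0)=1 + w(0→3)=1
= 2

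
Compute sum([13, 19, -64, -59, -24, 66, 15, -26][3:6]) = -17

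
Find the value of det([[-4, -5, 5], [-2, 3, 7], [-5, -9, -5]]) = (1)*(-4)*det([[3, 7], [-9, -5]]) + (-1)*(-5)*det([[-2, 7], [-5, -5]]) + (1)*(5)*det([[-2, 3], [-5, -9]])
= -192 + 225 + 165
= 198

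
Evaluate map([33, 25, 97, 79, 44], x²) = (33)²=1089, (25)²=625, (97)²=9409, (79)²=6241, (44)²=1936
= [1089, 625, 9409, 6241, 1936]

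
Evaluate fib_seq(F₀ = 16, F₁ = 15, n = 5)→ F_2 = F_1 + F_0 = 31
F_3 = F_2 + F_1 = 46
F_4 = F_3 + F_2 = 77
= [16, 15, 31, 46, 77]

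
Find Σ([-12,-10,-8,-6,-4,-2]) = (-12) + (-10) + (-8) + (-6) + (-4) + (-2)
= -42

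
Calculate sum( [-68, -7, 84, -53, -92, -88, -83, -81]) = (-68) + (-7) + 84 + (-53) + (-92) + (-88) + (-83) + (-81)
= -388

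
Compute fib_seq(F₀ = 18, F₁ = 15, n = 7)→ F_2 = F_1 + F_0 = 33
F_3 = F_2 + F_1 = 48
F_4 = F_3 + F_2 = 81
...
= [18, 15, 33, 48, 81, 129, 210]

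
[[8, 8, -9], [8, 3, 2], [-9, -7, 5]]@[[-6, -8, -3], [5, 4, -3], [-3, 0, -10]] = [[19, -32, 42], [-39, -52, -53], [4, 44, -2]]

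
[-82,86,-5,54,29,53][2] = -5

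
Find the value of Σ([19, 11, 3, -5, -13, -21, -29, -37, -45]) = 19 + 11 + 3 + (-5) + (-13) + (-21) + (-29) + (-37) + (-45)
= -117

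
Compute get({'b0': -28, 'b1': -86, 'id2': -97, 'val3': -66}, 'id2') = -97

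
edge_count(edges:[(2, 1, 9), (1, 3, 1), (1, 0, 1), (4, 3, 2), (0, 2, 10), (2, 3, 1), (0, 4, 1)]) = 7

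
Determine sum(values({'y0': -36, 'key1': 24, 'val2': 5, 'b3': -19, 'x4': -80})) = (-36) + 24 + 5 + (-19) + (-80)
= -106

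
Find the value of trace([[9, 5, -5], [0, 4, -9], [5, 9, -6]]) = diagonal: 9 + 4 + (-6)
= 7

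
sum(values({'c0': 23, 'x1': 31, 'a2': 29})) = 83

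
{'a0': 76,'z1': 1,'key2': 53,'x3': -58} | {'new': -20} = {'a0': 76, 'z1': 1, 'key2': 53, 'x3': -58, 'new': -20}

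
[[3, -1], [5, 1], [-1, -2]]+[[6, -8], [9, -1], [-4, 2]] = [[9, -9], [14, 0], [-5, 0]]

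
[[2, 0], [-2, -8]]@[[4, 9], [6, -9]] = [[8, 18], [-56, 54]]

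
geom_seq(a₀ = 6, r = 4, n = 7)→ a_0 = 6*4^0 = 6
a_1 = 6*4^1 = 24
a_2 = 6*4^2 = 96
...
= [6, 24, 96, 384, 1536, 6144, 24576]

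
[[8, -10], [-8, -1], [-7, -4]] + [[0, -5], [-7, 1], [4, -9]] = [[8, -15], [-15, 0], [-3, -13]]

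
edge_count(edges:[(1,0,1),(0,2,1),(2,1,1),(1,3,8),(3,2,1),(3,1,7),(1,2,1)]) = 7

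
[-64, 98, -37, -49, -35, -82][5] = -82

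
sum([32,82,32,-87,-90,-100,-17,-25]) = 32 + 82 + 32 + (-87) + (-90) + (-100) + (-17) + (-25)
= -173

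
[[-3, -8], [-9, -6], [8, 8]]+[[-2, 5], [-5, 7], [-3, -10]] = [[-5, -3], [-14, 1], [5, -2]]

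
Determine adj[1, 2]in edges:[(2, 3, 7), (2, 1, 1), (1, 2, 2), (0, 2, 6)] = 2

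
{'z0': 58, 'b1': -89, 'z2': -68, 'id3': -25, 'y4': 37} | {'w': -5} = {'z0': 58, 'b1': -89, 'z2': -68, 'id3': -25, 'y4': 37, 'w': -5}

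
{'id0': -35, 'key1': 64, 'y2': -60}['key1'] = 64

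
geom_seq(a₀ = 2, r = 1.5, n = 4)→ a_0 = 2*1.5^0 = 2.0
a_1 = 2*1.5^1 = 3.0
a_2 = 2*1.5^2 = 4.5
...
= [2.0, 3.0, 4.5, 6.75]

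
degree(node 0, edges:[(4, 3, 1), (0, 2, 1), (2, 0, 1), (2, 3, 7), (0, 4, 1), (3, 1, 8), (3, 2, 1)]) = incident: (0,2), (2,0), (0,4)
= 3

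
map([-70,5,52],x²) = (-70)²=4900, (5)²=25, (52)²=2704
= [4900, 25, 2704]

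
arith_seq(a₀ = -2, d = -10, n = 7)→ a_0 = -2 + 0*-10 = -2
a_1 = -2 + 1*-10 = -12
a_2 = -2 + 2*-10 = -22
...
= [-2, -12, -22, -32, -42, -52, -62]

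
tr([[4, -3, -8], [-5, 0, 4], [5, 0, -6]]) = diagonal: 4 + 0 + (-6)
= -2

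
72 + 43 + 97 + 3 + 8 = 223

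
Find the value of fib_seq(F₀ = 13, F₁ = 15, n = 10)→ [13, 15, 28, 43, 71, 114, 185, 299, 484, 783]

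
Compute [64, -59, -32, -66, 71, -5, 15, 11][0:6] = [64, -59, -32, -66, 71, -5]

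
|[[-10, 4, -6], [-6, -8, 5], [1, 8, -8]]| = (1)*(-10)*det([[-8, 5], [8, -8]]) + (-1)*(4)*det([[-6, 5], [1, -8]]) + (1)*(-6)*det([[-6, -8], [1, 8]])
= -240 + -172 + 240
= -172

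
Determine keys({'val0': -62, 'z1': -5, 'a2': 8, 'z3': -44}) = ['val0', 'z1', 'a2', 'z3']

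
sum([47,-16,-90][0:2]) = slice → [47, -16]
47 + (-16)
= 31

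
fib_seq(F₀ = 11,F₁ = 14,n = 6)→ [11, 14, 25, 39, 64, 103]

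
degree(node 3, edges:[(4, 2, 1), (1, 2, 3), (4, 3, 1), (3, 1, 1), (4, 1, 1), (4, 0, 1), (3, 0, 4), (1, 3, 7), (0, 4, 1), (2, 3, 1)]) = incident: (4,3), (3,1), (3,0), (1,3), (2,3)
= 5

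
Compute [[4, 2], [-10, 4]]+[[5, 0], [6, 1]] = [[9, 2], [-4, 5]]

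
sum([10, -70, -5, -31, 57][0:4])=slice → [10, -70, -5, -31]
10 + (-70) + (-5) + (-31)
= -96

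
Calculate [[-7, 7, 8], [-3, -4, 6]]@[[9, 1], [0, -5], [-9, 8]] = C[0][0] = (-7)*(9) + (7)*(0) + (8)*(-9) = -135
C[0][1] = (-7)*(1) + (7)*(-5) + (8)*(8) = 22
C[1][0] = (-3)*(9) + (-4)*(0) + (6)*(-9) = -81
C[1][1] = (-3)*(1) + (-4)*(-5) + (6)*(8) = 65
= [[-135, 22], [-81, 65]]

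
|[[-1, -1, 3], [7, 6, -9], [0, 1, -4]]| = 8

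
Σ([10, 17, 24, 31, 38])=120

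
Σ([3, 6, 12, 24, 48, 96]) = 189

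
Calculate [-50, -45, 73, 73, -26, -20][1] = -45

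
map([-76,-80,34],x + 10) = -76+10=-66, -80+10=-70, 34+10=44
= [-66, -70, 44]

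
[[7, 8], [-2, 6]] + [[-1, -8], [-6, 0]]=[[6, 0], [-8, 6]]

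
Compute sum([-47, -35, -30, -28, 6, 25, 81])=-28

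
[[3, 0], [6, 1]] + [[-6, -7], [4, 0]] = [[-3, -7], [10, 1]]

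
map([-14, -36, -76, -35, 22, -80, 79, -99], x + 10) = -14+10=-4, -36+10=-26, -76+10=-66, -35+10=-25, 22+10=32, -80+10=-70, 79+10=89, -99+10=-89
= [-4, -26, -66, -25, 32, -70, 89, -89]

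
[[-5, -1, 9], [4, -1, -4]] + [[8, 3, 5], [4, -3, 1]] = [[3, 2, 14], [8, -4, -3]]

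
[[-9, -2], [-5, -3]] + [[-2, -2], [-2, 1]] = [[-11, -4], [-7, -2]]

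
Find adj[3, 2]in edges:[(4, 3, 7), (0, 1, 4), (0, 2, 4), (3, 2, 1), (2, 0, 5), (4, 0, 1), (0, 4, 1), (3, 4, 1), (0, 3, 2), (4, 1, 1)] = 1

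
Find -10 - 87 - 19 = -116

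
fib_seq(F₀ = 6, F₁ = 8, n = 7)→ F_2 = F_1 + F_0 = 14
F_3 = F_2 + F_1 = 22
F_4 = F_3 + F_2 = 36
...
= [6, 8, 14, 22, 36, 58, 94]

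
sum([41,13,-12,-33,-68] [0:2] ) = 54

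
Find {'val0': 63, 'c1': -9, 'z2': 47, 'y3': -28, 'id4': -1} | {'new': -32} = {'val0': 63, 'c1': -9, 'z2': 47, 'y3': -28, 'id4': -1, 'new': -32}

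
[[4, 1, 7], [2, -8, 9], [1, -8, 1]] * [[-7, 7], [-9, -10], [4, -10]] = C[0][0] = (4)*(-7) + (1)*(-9) + (7)*(4) = -9
C[0][1] = (4)*(7) + (1)*(-10) + (7)*(-10) = -52
C[1][0] = (2)*(-7) + (-8)*(-9) + (9)*(4) = 94
C[1][1] = (2)*(7) + (-8)*(-10) + (9)*(-10) = 4
C[2][0] = (1)*(-7) + (-8)*(-9) + (1)*(4) = 69
C[2][1] = (1)*(7) + (-8)*(-10) + (1)*(-10) = 77
= [[-9, -52], [94, 4], [69, 77]]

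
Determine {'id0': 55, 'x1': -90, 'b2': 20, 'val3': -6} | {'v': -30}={'id0': 55, 'x1': -90, 'b2': 20, 'val3': -6, 'v': -30}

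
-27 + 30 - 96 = -93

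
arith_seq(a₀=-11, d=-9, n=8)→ [-11, -20, -29, -38, -47, -56, -65, -74]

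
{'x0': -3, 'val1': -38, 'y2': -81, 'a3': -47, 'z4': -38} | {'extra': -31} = {'x0': -3, 'val1': -38, 'y2': -81, 'a3': -47, 'z4': -38, 'extra': -31}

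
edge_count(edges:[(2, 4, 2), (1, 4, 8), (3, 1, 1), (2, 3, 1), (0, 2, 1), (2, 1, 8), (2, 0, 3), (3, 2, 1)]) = 8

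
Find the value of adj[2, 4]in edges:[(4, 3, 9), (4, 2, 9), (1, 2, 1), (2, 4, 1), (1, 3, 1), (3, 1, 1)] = 1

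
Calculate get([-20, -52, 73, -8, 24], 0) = -20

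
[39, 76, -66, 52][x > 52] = [76]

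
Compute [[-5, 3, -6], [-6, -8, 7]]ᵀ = [[-5, -6], [3, -8], [-6, 7]]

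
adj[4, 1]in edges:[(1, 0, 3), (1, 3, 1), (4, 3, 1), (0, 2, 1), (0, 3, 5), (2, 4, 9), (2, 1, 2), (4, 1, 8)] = 8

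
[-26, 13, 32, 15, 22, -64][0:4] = [-26, 13, 32, 15]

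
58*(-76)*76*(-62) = 20770496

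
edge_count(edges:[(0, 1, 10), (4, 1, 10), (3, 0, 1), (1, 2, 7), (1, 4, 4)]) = 5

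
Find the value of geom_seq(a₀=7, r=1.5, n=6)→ [7.0, 10.5, 15.75, 23.625, 35.4375, 53.15625]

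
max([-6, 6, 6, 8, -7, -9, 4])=8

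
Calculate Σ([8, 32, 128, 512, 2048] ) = 2728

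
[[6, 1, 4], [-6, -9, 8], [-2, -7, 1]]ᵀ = [[6, -6, -2], [1, -9, -7], [4, 8, 1]]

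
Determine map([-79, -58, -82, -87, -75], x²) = [6241, 3364, 6724, 7569, 5625]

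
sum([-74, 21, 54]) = 1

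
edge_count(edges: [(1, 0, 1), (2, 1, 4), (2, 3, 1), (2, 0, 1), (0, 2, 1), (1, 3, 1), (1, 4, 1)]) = 7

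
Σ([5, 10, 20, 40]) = 75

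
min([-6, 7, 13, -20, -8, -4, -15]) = -20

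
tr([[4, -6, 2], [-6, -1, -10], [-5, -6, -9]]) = -6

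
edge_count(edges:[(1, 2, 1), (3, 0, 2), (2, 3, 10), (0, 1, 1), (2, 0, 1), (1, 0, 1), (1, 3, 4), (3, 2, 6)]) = 8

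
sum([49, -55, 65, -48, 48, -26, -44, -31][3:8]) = -101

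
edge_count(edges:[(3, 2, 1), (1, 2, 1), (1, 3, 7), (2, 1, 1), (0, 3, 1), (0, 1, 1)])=6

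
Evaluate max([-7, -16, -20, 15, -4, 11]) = 15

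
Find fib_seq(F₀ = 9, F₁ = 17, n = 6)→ [9, 17, 26, 43, 69, 112]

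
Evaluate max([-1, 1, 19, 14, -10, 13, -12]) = 19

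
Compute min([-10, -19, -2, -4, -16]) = -19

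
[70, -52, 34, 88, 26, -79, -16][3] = 88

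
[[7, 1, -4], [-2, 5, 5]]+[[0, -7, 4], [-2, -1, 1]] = [[7, -6, 0], [-4, 4, 6]]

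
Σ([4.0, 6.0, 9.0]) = 19.0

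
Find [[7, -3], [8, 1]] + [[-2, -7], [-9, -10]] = [[5, -10], [-1, -9]]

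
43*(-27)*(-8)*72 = 668736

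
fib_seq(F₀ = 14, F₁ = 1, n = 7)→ F_2 = F_1 + F_0 = 15
F_3 = F_2 + F_1 = 16
F_4 = F_3 + F_2 = 31
...
= [14, 1, 15, 16, 31, 47, 78]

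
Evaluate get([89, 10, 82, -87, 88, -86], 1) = 10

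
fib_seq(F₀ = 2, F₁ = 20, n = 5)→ F_2 = F_1 + F_0 = 22
F_3 = F_2 + F_1 = 42
F_4 = F_3 + F_2 = 64
= [2, 20, 22, 42, 64]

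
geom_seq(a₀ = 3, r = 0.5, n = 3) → [3.0, 1.5, 0.75]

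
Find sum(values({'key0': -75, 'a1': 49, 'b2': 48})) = (-75) + 49 + 48
= 22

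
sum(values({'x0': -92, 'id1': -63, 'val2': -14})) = (-92) + (-63) + (-14)
= -169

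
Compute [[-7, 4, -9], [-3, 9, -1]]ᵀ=[[-7, -3], [4, 9], [-9, -1]]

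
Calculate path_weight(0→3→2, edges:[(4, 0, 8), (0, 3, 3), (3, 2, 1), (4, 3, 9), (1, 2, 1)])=4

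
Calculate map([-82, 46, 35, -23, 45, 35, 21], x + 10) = -82+10=-72, 46+10=56, 35+10=45, -23+10=-13, 45+10=55, 35+10=45, 21+10=31
= [-72, 56, 45, -13, 55, 45, 31]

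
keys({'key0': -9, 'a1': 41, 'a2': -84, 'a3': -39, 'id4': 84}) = ['key0', 'a1', 'a2', 'a3', 'id4']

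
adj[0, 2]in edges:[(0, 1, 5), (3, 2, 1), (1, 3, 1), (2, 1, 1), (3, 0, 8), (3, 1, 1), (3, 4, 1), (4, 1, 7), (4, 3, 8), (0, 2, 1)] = 1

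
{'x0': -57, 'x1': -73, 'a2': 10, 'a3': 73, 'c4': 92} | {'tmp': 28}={'x0': -57, 'x1': -73, 'a2': 10, 'a3': 73, 'c4': 92, 'tmp': 28}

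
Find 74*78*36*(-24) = -4987008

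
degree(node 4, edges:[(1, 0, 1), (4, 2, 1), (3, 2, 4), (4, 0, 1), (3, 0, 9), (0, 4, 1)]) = 3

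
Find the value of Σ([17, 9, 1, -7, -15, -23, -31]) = -49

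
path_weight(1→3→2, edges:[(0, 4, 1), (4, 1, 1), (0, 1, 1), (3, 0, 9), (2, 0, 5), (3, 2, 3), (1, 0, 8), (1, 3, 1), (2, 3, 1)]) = 4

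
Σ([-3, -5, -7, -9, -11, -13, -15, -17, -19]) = (-3) + (-5) + (-7) + (-9) + (-11) + (-13) + (-15) + (-17) + (-19)
= -99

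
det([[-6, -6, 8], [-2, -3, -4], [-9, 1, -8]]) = -520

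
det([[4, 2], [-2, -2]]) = (4)*(-2) - (2)*(-2)
= -4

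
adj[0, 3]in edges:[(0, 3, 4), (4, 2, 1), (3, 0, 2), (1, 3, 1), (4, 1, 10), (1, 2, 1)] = 4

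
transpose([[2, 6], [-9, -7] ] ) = [[2, -9], [6, -7]]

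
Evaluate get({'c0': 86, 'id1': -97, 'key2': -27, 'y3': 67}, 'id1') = -97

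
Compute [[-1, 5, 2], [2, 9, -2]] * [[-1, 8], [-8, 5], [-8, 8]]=C[0][0] = (-1)*(-1) + (5)*(-8) + (2)*(-8) = -55
C[0][1] = (-1)*(8) + (5)*(5) + (2)*(8) = 33
C[1][0] = (2)*(-1) + (9)*(-8) + (-2)*(-8) = -58
C[1][1] = (2)*(8) + (9)*(5) + (-2)*(8) = 45
= [[-55, 33], [-58, 45]]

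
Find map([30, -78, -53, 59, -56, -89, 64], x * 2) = 30*2=60, -78*2=-156, -53*2=-106, 59*2=118, -56*2=-112, -89*2=-178, 64*2=128
= [60, -156, -106, 118, -112, -178, 128]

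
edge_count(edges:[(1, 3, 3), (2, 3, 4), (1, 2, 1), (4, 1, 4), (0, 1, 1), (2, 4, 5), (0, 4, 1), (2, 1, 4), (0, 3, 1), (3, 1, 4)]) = 10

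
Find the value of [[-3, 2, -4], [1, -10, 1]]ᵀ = [[-3, 1], [2, -10], [-4, 1]]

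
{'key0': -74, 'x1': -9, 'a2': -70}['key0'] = -74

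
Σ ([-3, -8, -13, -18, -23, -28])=-93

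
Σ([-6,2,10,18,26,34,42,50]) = (-6) + 2 + 10 + 18 + 26 + 34 + 42 + 50
= 176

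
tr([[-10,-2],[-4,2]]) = -8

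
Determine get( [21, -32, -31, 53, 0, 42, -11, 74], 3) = 53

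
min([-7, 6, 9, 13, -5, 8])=-7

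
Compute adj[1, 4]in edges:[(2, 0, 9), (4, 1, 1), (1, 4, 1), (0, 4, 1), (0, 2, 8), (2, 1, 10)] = 1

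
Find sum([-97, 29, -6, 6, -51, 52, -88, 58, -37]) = -134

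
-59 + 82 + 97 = 120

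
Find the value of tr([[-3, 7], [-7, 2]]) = -1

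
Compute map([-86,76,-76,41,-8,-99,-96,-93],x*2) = [-172, 152, -152, 82, -16, -198, -192, -186]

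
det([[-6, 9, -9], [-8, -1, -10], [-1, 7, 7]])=729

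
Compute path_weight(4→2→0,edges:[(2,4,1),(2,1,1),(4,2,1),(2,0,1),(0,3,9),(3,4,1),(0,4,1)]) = w(4→2)=1 + w(2→0)=1
= 2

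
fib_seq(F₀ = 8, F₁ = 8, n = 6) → F_2 = F_1 + F_0 = 16
F_3 = F_2 + F_1 = 24
F_4 = F_3 + F_2 = 40
...
= [8, 8, 16, 24, 40, 64]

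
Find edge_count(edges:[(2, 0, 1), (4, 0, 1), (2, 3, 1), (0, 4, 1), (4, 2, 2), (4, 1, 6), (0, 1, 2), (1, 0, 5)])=8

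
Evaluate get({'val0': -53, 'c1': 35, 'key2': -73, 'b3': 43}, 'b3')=43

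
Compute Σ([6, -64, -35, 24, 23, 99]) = 6 + (-64) + (-35) + 24 + 23 + 99
= 53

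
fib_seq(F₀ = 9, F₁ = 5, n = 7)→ [9, 5, 14, 19, 33, 52, 85]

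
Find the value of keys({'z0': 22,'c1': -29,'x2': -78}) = ['z0', 'c1', 'x2']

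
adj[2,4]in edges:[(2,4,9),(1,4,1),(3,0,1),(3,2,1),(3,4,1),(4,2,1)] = 9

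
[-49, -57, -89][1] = -57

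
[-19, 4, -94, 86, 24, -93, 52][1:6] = [4, -94, 86, 24, -93]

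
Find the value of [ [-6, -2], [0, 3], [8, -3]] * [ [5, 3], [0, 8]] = C[0][0] = (-6)*(5) + (-2)*(0) = -30
C[0][1] = (-6)*(3) + (-2)*(8) = -34
C[1][0] = (0)*(5) + (3)*(0) = 0
C[1][1] = (0)*(3) + (3)*(8) = 24
C[2][0] = (8)*(5) + (-3)*(0) = 40
C[2][1] = (8)*(3) + (-3)*(8) = 0
= [[-30, -34], [0, 24], [40, 0]]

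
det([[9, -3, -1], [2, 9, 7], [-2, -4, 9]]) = 1067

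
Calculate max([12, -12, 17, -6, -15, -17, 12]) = 17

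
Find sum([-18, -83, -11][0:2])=-101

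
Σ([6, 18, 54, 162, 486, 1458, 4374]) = 6558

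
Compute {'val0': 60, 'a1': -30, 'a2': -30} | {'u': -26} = {'val0': 60, 'a1': -30, 'a2': -30, 'u': -26}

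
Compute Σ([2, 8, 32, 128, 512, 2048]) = 2730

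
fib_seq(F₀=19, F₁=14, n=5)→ [19, 14, 33, 47, 80]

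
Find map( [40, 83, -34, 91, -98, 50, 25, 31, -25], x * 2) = [80, 166, -68, 182, -196, 100, 50, 62, -50]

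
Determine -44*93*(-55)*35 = 7877100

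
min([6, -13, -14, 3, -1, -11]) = -14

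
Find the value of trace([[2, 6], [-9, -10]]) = -8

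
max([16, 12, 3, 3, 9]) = 16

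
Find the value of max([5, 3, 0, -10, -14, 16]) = 16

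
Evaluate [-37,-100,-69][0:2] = [-37, -100]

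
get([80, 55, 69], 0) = 80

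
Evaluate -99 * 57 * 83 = -468369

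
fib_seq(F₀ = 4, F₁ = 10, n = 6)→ [4, 10, 14, 24, 38, 62]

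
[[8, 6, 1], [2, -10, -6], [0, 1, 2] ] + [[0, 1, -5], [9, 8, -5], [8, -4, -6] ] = [[8, 7, -4], [11, -2, -11], [8, -3, -4]]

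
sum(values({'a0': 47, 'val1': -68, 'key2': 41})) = 47 + (-68) + 41
= 20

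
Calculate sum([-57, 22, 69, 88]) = 122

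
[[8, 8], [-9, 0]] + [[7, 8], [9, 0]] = [[15, 16], [0, 0]]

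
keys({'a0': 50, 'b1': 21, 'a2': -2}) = ['a0', 'b1', 'a2']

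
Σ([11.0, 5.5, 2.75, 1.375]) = 20.625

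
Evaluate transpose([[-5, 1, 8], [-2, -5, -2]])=[[-5, -2], [1, -5], [8, -2]]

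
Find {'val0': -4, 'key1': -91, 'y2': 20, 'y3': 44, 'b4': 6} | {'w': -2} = {'val0': -4, 'key1': -91, 'y2': 20, 'y3': 44, 'b4': 6, 'w': -2}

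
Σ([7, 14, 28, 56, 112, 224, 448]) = 7 + 14 + 28 + 56 + 112 + 224 + 448
= 889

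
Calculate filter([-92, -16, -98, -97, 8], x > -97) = keep x where x > -97: -92✓, -16✓, -98✗, -97✗, 8✓
= [-92, -16, 8]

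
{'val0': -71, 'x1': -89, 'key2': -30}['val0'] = -71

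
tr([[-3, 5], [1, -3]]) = diagonal: (-3) + (-3)
= -6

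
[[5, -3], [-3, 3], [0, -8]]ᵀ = [[5, -3, 0], [-3, 3, -8]]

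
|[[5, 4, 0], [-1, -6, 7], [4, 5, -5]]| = (1)*(5)*det([[-6, 7], [5, -5]]) + (-1)*(4)*det([[-1, 7], [4, -5]]) + (1)*(0)*det([[-1, -6], [4, 5]])
= -25 + 92 + 0
= 67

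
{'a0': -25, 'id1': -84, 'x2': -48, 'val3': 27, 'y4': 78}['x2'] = -48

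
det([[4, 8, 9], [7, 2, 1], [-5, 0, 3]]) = -94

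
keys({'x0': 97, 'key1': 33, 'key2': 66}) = ['x0', 'key1', 'key2']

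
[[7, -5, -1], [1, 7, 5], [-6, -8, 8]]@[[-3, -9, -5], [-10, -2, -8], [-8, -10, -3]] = C[0][0] = (7)*(-3) + (-5)*(-10) + (-1)*(-8) = 37
C[0][1] = (7)*(-9) + (-5)*(-2) + (-1)*(-10) = -43
C[0][2] = (7)*(-5) + (-5)*(-8) + (-1)*(-3) = 8
C[1][0] = (1)*(-3) + (7)*(-10) + (5)*(-8) = -113
C[1][1] = (1)*(-9) + (7)*(-2) + (5)*(-10) = -73
C[1][2] = (1)*(-5) + (7)*(-8) + (5)*(-3) = -76
... (3 more cells)
= [[37, -43, 8], [-113, -73, -76], [34, -10, 70]]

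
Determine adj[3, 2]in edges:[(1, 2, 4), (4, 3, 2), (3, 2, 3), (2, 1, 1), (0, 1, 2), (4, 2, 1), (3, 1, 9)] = 3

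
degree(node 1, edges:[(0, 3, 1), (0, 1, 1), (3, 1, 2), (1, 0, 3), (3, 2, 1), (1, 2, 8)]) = incident: (0,1), (3,1), (1,0), (1,2)
= 4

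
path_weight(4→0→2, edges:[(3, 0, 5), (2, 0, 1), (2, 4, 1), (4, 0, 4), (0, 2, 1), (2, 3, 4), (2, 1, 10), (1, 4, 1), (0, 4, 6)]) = w(4→0)=4 + w(0→2)=1
= 5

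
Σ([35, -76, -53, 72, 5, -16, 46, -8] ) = 35 + (-76) + (-53) + 72 + 5 + (-16) + 46 + (-8)
= 5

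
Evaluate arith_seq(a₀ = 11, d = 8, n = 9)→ a_0 = 11 + 0*8 = 11
a_1 = 11 + 1*8 = 19
a_2 = 11 + 2*8 = 27
...
= [11, 19, 27, 35, 43, 51, 59, 67, 75]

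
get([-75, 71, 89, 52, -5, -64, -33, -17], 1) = 71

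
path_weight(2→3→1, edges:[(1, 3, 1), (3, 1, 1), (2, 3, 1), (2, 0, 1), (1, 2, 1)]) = 2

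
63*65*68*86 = 23947560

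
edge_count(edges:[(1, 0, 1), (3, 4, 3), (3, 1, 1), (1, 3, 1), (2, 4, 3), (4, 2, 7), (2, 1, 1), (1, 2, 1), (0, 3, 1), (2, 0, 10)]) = 10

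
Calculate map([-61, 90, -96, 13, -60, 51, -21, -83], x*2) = -61*2=-122, 90*2=180, -96*2=-192, 13*2=26, -60*2=-120, 51*2=102, -21*2=-42, -83*2=-166
= [-122, 180, -192, 26, -120, 102, -42, -166]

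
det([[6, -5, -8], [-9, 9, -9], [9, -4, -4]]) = 513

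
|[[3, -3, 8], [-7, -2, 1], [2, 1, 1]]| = (1)*(3)*det([[-2, 1], [1, 1]]) + (-1)*(-3)*det([[-7, 1], [2, 1]]) + (1)*(8)*det([[-7, -2], [2, 1]])
= -9 + -27 + -24
= -60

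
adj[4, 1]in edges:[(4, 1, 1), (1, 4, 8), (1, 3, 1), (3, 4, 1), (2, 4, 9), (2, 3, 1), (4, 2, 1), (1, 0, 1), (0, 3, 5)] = 1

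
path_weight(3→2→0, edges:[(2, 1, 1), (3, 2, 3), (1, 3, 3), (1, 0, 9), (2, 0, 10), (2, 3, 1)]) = w(3→2)=3 + w(2→0)=10
= 13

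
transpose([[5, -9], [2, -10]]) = [[5, 2], [-9, -10]]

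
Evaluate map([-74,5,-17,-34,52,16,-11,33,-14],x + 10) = -74+10=-64, 5+10=15, -17+10=-7, -34+10=-24, 52+10=62, 16+10=26, -11+10=-1, 33+10=43, -14+10=-4
= [-64, 15, -7, -24, 62, 26, -1, 43, -4]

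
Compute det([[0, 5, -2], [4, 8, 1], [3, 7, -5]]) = 107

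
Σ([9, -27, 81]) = 9 + -27 + 81
= 63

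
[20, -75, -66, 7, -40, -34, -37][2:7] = [-66, 7, -40, -34, -37]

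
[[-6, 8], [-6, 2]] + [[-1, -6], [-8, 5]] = [[-7, 2], [-14, 7]]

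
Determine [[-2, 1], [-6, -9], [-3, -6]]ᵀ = [[-2, -6, -3], [1, -9, -6]]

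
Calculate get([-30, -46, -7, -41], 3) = -41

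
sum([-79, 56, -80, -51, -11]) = (-79) + 56 + (-80) + (-51) + (-11)
= -165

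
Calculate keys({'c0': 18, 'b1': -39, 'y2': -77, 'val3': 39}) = ['c0', 'b1', 'y2', 'val3']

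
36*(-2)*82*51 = -301104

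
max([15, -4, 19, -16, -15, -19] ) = 19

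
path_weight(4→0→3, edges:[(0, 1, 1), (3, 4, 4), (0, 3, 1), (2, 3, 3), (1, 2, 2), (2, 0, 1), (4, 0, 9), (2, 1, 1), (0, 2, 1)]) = 10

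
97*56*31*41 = 6904072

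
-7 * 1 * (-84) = 588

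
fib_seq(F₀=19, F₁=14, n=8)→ [19, 14, 33, 47, 80, 127, 207, 334]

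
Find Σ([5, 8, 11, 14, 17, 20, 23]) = 98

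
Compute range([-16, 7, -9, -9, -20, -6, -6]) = 27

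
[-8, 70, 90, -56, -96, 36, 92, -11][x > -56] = keep x where x > -56: -8✓, 70✓, 90✓, -56✗, -96✗, 36✓, 92✓, -11✓
= [-8, 70, 90, 36, 92, -11]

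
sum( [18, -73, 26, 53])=18 + (-73) + 26 + 53
= 24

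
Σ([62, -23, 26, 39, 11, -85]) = 30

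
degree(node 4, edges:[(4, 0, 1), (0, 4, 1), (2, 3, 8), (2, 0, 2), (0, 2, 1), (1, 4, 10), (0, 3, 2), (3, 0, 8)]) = incident: (4,0), (0,4), (1,4)
= 3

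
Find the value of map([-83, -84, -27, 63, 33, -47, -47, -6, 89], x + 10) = -83+10=-73, -84+10=-74, -27+10=-17, 63+10=73, 33+10=43, -47+10=-37, -47+10=-37, -6+10=4, 89+10=99
= [-73, -74, -17, 73, 43, -37, -37, 4, 99]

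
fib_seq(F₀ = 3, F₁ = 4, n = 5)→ F_2 = F_1 + F_0 = 7
F_3 = F_2 + F_1 = 11
F_4 = F_3 + F_2 = 18
= [3, 4, 7, 11, 18]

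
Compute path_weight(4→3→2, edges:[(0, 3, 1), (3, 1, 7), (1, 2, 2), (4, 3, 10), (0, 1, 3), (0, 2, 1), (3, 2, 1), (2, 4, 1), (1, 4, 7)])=11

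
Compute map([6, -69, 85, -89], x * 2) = [12, -138, 170, -178]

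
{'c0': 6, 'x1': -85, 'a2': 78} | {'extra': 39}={'c0': 6, 'x1': -85, 'a2': 78, 'extra': 39}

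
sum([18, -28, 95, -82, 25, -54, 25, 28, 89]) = 18 + (-28) + 95 + (-82) + 25 + (-54) + 25 + 28 + 89
= 116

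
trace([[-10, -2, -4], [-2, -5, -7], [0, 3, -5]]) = -20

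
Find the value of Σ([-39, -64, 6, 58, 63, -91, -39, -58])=(-39) + (-64) + 6 + 58 + 63 + (-91) + (-39) + (-58)
= -164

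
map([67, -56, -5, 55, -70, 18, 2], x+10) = [77, -46, 5, 65, -60, 28, 12]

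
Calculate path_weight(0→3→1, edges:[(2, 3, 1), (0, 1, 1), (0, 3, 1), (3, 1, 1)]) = 2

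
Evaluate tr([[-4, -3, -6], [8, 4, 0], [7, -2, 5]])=5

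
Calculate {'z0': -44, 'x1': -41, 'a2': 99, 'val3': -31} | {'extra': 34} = {'z0': -44, 'x1': -41, 'a2': 99, 'val3': -31, 'extra': 34}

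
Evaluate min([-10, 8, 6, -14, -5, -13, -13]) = -14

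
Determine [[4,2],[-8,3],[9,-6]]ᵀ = [[4, -8, 9], [2, 3, -6]]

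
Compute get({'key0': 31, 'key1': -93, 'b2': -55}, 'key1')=-93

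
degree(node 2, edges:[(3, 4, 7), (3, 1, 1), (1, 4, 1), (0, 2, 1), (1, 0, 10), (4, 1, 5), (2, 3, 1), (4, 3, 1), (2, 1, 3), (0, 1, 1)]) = 3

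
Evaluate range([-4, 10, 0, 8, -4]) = 14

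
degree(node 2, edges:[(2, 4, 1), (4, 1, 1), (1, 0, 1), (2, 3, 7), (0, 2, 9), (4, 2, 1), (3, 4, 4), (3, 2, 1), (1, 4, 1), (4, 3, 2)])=incident: (2,4), (2,3), (0,2), (4,2), (3,2)
= 5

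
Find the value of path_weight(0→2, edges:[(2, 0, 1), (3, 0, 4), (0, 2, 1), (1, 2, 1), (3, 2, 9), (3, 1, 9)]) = 1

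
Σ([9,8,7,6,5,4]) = 39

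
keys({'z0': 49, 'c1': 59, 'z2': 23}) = ['z0', 'c1', 'z2']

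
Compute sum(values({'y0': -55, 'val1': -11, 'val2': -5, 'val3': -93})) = (-55) + (-11) + (-5) + (-93)
= -164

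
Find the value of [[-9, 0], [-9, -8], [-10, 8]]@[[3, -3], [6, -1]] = [[-27, 27], [-75, 35], [18, 22]]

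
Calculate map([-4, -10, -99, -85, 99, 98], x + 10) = -4+10=6, -10+10=0, -99+10=-89, -85+10=-75, 99+10=109, 98+10=108
= [6, 0, -89, -75, 109, 108]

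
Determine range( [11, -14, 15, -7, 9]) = 29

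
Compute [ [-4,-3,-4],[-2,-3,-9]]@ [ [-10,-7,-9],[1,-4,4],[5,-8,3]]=C[0][0] = (-4)*(-10) + (-3)*(1) + (-4)*(5) = 17
C[0][1] = (-4)*(-7) + (-3)*(-4) + (-4)*(-8) = 72
C[0][2] = (-4)*(-9) + (-3)*(4) + (-4)*(3) = 12
C[1][0] = (-2)*(-10) + (-3)*(1) + (-9)*(5) = -28
C[1][1] = (-2)*(-7) + (-3)*(-4) + (-9)*(-8) = 98
C[1][2] = (-2)*(-9) + (-3)*(4) + (-9)*(3) = -21
= [[17, 72, 12], [-28, 98, -21]]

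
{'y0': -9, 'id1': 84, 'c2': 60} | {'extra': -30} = {'y0': -9, 'id1': 84, 'c2': 60, 'extra': -30}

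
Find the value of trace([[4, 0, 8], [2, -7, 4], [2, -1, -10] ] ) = -13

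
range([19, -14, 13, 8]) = 33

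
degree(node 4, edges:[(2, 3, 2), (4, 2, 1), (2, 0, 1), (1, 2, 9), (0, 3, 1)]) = 1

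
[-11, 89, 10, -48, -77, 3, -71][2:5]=[10, -48, -77]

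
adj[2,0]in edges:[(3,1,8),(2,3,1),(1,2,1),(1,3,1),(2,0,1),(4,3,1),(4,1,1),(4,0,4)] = 1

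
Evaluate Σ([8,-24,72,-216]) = -160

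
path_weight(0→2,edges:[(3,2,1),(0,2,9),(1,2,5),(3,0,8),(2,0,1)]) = w(0→2)=9
= 9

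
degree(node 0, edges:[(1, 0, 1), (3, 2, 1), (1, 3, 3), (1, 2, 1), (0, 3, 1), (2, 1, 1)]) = incident: (1,0), (0,3)
= 2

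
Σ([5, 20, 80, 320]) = 5 + 20 + 80 + 320
= 425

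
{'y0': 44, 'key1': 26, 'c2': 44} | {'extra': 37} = {'y0': 44, 'key1': 26, 'c2': 44, 'extra': 37}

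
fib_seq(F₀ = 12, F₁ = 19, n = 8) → F_2 = F_1 + F_0 = 31
F_3 = F_2 + F_1 = 50
F_4 = F_3 + F_2 = 81
...
= [12, 19, 31, 50, 81, 131, 212, 343]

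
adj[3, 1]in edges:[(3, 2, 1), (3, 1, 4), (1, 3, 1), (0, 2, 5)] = 4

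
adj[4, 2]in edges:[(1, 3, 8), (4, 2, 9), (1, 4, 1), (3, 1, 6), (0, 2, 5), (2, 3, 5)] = 9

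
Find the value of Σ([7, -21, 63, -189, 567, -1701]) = 7 + -21 + 63 + -189 + 567 + -1701
= -1274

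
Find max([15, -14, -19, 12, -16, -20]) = 15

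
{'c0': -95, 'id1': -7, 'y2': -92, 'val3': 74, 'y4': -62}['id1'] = -7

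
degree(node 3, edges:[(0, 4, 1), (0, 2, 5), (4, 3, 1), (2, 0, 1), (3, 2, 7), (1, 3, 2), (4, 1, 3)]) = incident: (4,3), (3,2), (1,3)
= 3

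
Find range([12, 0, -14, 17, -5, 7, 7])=31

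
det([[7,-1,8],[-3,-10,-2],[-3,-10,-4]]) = 146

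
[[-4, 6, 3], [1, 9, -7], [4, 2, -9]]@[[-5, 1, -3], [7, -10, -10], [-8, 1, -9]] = [[38, -61, -75], [114, -96, -30], [66, -25, 49]]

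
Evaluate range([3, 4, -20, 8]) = 28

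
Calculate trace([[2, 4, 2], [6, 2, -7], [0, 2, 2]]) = 6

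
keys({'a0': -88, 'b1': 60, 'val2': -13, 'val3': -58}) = ['a0', 'b1', 'val2', 'val3']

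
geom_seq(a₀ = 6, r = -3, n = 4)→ a_0 = 6*(-3)^0 = 6
a_1 = 6*(-3)^1 = -18
a_2 = 6*(-3)^2 = 54
...
= [6, -18, 54, -162]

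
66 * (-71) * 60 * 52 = -14620320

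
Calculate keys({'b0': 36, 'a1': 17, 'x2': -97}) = ['b0', 'a1', 'x2']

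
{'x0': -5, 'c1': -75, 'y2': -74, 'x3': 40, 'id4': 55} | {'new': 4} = {'x0': -5, 'c1': -75, 'y2': -74, 'x3': 40, 'id4': 55, 'new': 4}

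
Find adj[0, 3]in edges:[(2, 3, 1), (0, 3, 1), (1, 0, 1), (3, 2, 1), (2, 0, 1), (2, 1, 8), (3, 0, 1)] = 1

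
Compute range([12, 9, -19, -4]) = 31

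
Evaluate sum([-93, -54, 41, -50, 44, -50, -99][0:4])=slice → [-93, -54, 41, -50]
(-93) + (-54) + 41 + (-50)
= -156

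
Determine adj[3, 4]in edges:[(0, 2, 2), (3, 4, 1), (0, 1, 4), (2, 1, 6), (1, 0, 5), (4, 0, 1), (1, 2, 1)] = 1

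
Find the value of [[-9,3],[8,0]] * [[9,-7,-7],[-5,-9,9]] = C[0][0] = (-9)*(9) + (3)*(-5) = -96
C[0][1] = (-9)*(-7) + (3)*(-9) = 36
C[0][2] = (-9)*(-7) + (3)*(9) = 90
C[1][0] = (8)*(9) + (0)*(-5) = 72
C[1][1] = (8)*(-7) + (0)*(-9) = -56
C[1][2] = (8)*(-7) + (0)*(9) = -56
= [[-96, 36, 90], [72, -56, -56]]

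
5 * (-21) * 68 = -7140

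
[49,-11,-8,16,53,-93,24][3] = 16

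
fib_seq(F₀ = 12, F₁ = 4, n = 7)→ [12, 4, 16, 20, 36, 56, 92]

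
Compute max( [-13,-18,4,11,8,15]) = 15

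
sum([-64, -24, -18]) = (-64) + (-24) + (-18)
= -106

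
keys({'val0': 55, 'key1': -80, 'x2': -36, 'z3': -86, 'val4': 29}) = ['val0', 'key1', 'x2', 'z3', 'val4']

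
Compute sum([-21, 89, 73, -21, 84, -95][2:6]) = 41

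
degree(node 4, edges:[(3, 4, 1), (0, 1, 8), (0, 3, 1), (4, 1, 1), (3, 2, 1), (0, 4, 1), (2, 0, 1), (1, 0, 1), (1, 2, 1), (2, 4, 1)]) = incident: (3,4), (4,1), (0,4), (2,4)
= 4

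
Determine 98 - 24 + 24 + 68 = 166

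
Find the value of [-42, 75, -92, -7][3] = -7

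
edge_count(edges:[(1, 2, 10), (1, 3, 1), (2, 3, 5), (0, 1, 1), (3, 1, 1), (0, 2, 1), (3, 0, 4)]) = 7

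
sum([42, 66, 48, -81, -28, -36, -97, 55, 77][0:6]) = slice → [42, 66, 48, -81, -28, -36]
42 + 66 + 48 + (-81) + (-28) + (-36)
= 11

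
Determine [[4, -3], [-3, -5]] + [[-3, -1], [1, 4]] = [[1, -4], [-2, -1]]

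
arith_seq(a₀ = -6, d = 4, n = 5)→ [-6, -2, 2, 6, 10]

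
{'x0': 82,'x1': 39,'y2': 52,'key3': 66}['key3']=66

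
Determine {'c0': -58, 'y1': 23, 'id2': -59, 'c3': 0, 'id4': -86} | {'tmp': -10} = {'c0': -58, 'y1': 23, 'id2': -59, 'c3': 0, 'id4': -86, 'tmp': -10}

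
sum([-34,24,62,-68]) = (-34) + 24 + 62 + (-68)
= -16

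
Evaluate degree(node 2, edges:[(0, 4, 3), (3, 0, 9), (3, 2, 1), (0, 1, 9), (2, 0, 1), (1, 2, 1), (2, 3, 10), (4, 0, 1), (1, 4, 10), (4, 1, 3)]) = incident: (3,2), (2,0), (1,2), (2,3)
= 4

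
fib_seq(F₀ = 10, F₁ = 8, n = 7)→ F_2 = F_1 + F_0 = 18
F_3 = F_2 + F_1 = 26
F_4 = F_3 + F_2 = 44
...
= [10, 8, 18, 26, 44, 70, 114]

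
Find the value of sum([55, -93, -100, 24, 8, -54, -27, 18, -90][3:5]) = slice → [24, 8]
24 + 8
= 32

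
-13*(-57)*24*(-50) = -889200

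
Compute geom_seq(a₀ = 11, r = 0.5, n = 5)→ [11.0, 5.5, 2.75, 1.375, 0.6875]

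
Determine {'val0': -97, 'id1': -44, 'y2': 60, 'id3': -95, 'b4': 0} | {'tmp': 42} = {'val0': -97, 'id1': -44, 'y2': 60, 'id3': -95, 'b4': 0, 'tmp': 42}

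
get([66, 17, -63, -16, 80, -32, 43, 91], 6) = 43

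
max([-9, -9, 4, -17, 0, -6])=4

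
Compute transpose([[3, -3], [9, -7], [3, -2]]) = [[3, 9, 3], [-3, -7, -2]]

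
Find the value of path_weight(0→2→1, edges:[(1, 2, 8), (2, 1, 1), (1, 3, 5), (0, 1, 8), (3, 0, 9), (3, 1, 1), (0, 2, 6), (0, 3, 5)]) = w(0→2)=6 + w(2→1)=1
= 7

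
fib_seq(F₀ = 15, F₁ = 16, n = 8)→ [15, 16, 31, 47, 78, 125, 203, 328]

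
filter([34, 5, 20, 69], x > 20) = keep x where x > 20: 34✓, 5✗, 20✗, 69✓
= [34, 69]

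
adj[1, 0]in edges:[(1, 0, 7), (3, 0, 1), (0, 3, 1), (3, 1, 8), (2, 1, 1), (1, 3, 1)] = 7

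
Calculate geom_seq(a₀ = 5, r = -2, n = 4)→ [5, -10, 20, -40]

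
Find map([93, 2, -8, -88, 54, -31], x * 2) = [186, 4, -16, -176, 108, -62]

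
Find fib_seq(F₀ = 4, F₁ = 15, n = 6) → F_2 = F_1 + F_0 = 19
F_3 = F_2 + F_1 = 34
F_4 = F_3 + F_2 = 53
...
= [4, 15, 19, 34, 53, 87]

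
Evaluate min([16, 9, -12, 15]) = -12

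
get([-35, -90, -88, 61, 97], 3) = 61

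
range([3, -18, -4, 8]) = 26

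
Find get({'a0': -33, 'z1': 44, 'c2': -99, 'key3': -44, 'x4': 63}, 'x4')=63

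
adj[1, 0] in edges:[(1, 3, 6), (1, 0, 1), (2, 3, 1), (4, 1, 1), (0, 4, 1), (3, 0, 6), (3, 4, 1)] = 1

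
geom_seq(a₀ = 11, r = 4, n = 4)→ a_0 = 11*4^0 = 11
a_1 = 11*4^1 = 44
a_2 = 11*4^2 = 176
...
= [11, 44, 176, 704]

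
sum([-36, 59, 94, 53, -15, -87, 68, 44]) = 180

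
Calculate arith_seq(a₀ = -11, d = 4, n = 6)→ [-11, -7, -3, 1, 5, 9]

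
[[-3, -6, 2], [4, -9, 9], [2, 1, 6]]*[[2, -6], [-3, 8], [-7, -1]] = C[0][0] = (-3)*(2) + (-6)*(-3) + (2)*(-7) = -2
C[0][1] = (-3)*(-6) + (-6)*(8) + (2)*(-1) = -32
C[1][0] = (4)*(2) + (-9)*(-3) + (9)*(-7) = -28
C[1][1] = (4)*(-6) + (-9)*(8) + (9)*(-1) = -105
C[2][0] = (2)*(2) + (1)*(-3) + (6)*(-7) = -41
C[2][1] = (2)*(-6) + (1)*(8) + (6)*(-1) = -10
= [[-2, -32], [-28, -105], [-41, -10]]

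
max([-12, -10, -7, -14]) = -7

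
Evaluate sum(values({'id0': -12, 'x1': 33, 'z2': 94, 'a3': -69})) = 46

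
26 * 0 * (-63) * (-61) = 0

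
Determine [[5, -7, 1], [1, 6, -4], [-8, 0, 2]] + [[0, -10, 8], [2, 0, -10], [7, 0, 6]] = [[5, -17, 9], [3, 6, -14], [-1, 0, 8]]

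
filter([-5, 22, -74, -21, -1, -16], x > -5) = keep x where x > -5: -5✗, 22✓, -74✗, -21✗, -1✓, -16✗
= [22, -1]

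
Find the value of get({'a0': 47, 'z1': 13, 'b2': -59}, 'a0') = 47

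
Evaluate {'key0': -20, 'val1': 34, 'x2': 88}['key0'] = -20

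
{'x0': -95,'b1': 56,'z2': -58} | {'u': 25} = {'x0': -95, 'b1': 56, 'z2': -58, 'u': 25}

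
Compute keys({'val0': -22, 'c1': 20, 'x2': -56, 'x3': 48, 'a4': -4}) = ['val0', 'c1', 'x2', 'x3', 'a4']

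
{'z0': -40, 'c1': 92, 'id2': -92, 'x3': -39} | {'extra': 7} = {'z0': -40, 'c1': 92, 'id2': -92, 'x3': -39, 'extra': 7}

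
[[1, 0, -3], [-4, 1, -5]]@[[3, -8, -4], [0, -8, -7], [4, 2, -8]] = C[0][0] = (1)*(3) + (0)*(0) + (-3)*(4) = -9
C[0][1] = (1)*(-8) + (0)*(-8) + (-3)*(2) = -14
C[0][2] = (1)*(-4) + (0)*(-7) + (-3)*(-8) = 20
C[1][0] = (-4)*(3) + (1)*(0) + (-5)*(4) = -32
C[1][1] = (-4)*(-8) + (1)*(-8) + (-5)*(2) = 14
C[1][2] = (-4)*(-4) + (1)*(-7) + (-5)*(-8) = 49
= [[-9, -14, 20], [-32, 14, 49]]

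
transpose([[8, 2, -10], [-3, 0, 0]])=[[8, -3], [2, 0], [-10, 0]]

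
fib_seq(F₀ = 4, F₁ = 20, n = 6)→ F_2 = F_1 + F_0 = 24
F_3 = F_2 + F_1 = 44
F_4 = F_3 + F_2 = 68
...
= [4, 20, 24, 44, 68, 112]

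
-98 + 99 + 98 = 99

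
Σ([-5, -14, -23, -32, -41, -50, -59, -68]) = -292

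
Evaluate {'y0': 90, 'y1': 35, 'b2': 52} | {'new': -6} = {'y0': 90, 'y1': 35, 'b2': 52, 'new': -6}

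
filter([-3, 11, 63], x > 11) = [63]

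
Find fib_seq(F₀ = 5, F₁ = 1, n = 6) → F_2 = F_1 + F_0 = 6
F_3 = F_2 + F_1 = 7
F_4 = F_3 + F_2 = 13
...
= [5, 1, 6, 7, 13, 20]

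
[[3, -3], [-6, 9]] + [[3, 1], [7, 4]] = [[6, -2], [1, 13]]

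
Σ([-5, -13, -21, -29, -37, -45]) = -150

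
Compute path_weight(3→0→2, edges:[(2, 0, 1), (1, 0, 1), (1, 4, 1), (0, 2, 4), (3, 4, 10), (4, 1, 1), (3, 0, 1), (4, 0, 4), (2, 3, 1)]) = w(3→0)=1 + w(0→2)=4
= 5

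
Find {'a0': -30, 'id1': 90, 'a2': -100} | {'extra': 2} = {'a0': -30, 'id1': 90, 'a2': -100, 'extra': 2}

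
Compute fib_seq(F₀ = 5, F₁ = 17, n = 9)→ F_2 = F_1 + F_0 = 22
F_3 = F_2 + F_1 = 39
F_4 = F_3 + F_2 = 61
...
= [5, 17, 22, 39, 61, 100, 161, 261, 422]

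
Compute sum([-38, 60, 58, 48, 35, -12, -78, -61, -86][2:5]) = 141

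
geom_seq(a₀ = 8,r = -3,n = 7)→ a_0 = 8*(-3)^0 = 8
a_1 = 8*(-3)^1 = -24
a_2 = 8*(-3)^2 = 72
...
= [8, -24, 72, -216, 648, -1944, 5832]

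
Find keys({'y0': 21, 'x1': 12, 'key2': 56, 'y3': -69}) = ['y0', 'x1', 'key2', 'y3']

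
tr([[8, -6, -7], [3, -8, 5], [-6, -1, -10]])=-10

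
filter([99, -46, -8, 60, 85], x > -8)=keep x where x > -8: 99✓, -46✗, -8✗, 60✓, 85✓
= [99, 60, 85]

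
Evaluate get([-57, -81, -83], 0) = -57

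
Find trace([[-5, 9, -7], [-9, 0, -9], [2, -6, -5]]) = -10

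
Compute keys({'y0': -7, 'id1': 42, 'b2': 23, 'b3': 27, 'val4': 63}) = ['y0', 'id1', 'b2', 'b3', 'val4']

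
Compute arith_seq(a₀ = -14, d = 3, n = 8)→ a_0 = -14 + 0*3 = -14
a_1 = -14 + 1*3 = -11
a_2 = -14 + 2*3 = -8
...
= [-14, -11, -8, -5, -2, 1, 4, 7]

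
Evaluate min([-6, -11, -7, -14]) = -14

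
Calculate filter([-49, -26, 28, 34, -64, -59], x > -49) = [-26, 28, 34]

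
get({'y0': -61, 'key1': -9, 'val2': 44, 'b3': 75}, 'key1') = -9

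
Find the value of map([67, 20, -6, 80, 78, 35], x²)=(67)²=4489, (20)²=400, (-6)²=36, (80)²=6400, (78)²=6084, (35)²=1225
= [4489, 400, 36, 6400, 6084, 1225]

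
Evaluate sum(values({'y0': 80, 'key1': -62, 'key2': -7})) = 80 + (-62) + (-7)
= 11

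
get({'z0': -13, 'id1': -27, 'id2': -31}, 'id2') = -31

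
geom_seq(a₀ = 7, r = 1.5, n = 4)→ a_0 = 7*1.5^0 = 7.0
a_1 = 7*1.5^1 = 10.5
a_2 = 7*1.5^2 = 15.75
...
= [7.0, 10.5, 15.75, 23.625]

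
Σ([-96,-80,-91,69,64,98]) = -36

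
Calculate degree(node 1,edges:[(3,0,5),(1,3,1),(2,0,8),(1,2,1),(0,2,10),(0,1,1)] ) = incident: (1,3), (1,2), (0,1)
= 3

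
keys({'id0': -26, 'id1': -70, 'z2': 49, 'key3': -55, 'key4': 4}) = ['id0', 'id1', 'z2', 'key3', 'key4']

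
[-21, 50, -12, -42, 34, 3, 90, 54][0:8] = [-21, 50, -12, -42, 34, 3, 90, 54]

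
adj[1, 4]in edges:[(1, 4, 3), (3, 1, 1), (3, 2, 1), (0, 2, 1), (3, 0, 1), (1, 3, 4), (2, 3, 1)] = 3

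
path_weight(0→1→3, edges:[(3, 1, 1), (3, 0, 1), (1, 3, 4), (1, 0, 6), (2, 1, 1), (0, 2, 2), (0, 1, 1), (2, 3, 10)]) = w(0→1)=1 + w(1→3)=4
= 5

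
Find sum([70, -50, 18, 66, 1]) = 70 + (-50) + 18 + 66 + 1
= 105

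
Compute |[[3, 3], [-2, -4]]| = (3)*(-4) - (3)*(-2)
= -6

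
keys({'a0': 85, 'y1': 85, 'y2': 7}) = ['a0', 'y1', 'y2']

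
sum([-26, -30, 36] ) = (-26) + (-30) + 36
= -20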